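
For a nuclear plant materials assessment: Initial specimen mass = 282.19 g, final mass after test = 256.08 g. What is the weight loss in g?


Weight loss = initial − final
WL = 282.19 − 256.08 = 26.11 g

26.11 g


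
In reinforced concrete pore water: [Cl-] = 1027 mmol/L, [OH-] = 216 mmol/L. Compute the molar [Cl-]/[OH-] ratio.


Threshold parameter = [Cl-] / [OH-] (molar basis; both in mmol/L, so units cancel)
Ratio = 1027 / 216 = 4.75

4.75


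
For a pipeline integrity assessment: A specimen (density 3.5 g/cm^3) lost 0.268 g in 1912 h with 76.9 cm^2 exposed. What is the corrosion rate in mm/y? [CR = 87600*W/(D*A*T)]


Apply the mm/y weight-loss relation: CR = 87600 * W / (D * A * T)
Numerator: 87600 * 0.268 = 23476.8
Denominator: 3.5 * 76.9 * 1912 = 514614.8
CR = 23476.8 / 514614.8 = 0.0456 mm/y

0.0456 mm/y


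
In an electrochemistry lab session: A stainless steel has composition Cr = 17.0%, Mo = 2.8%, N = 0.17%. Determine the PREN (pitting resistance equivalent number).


Apply the PREN formula: PREN = Cr + 3.3*Mo + 16*N
PREN = 17.0 + 3.3*2.8 + 16*0.17
PREN = 17.0 + 9.24 + 2.72 = 28.96

28.96


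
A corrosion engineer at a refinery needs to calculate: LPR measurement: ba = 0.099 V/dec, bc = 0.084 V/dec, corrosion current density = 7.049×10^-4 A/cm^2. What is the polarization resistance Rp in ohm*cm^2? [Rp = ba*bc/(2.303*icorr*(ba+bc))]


Apply the Stern-Geary equation: Rp = ba*bc / (2.303*icorr*(ba+bc))
ba*bc = 0.099*0.084 = 0.008316
ba+bc = 0.183; 2.303*icorr*(ba+bc) = 2.303*7.049×10^-4*0.183 = 2.970794×10^-4
Rp = 0.008316 / 2.970794×10^-4 = 28.0 ohm*cm^2

28.0 ohm*cm^2


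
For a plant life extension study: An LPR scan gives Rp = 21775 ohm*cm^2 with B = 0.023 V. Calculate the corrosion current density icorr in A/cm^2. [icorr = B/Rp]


Apply the Stern-Geary relation: icorr = B / Rp
icorr = 0.023 / 21775 = 1.056×10^-6 A/cm^2

1.056×10^-6 A/cm^2


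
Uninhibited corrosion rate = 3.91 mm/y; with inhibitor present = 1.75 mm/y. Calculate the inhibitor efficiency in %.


Apply the inhibitor-efficiency definition: IE = (CR_blank − CR_inh)/CR_blank × 100
IE = (3.91 − 1.75) / 3.91 × 100
IE = 2.16 / 3.91 × 100 = 55.2 %

55.2 %


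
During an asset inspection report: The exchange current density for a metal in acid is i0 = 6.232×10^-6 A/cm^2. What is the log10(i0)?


i0 = 6.232×10^-6 A/cm^2
log10(i0) = -5.205

-5.205


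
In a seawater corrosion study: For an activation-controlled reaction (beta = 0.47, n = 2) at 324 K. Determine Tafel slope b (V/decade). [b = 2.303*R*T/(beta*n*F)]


Apply the Tafel slope relation: b = 2.303*R*T/(beta*n*F)
Numerator: 2.303 * 8.314 * 324 = 6203.67
Denominator: 0.47 * 2 * 96485 = 90695.9
b = 6203.67 / 90695.9 = 0.0684 V/decade

0.0684 V/decade


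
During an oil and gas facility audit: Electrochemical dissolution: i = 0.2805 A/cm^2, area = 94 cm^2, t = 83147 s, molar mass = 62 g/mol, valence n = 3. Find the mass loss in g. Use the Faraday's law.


Apply Faraday's law: m = i*A*t*M / (n*F)
Total charge passed Q = i*A*t = 0.2805*94*83147 = 2192336.949 C
m = Q*M/(n*F) = 2192336.949*62/(3*96485) = 469.589 g

469.589 g


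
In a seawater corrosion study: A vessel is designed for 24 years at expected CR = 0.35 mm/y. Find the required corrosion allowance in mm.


Corrosion allowance = CR × design life
CA = 0.35 * 24 = 8.4 mm

8.4 mm


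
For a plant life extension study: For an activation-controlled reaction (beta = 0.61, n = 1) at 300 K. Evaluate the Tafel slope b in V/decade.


Apply the Tafel slope relation: b = 2.303*R*T/(beta*n*F)
Numerator: 2.303 * 8.314 * 300 = 5744.14
Denominator: 0.61 * 1 * 96485 = 58855.85
b = 5744.14 / 58855.85 = 0.098 V/decade

0.098 V/decade


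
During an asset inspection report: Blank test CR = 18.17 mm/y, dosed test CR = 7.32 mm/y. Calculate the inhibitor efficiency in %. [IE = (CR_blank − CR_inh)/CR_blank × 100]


Apply the inhibitor-efficiency definition: IE = (CR_blank − CR_inh)/CR_blank × 100
IE = (18.17 − 7.32) / 18.17 × 100
IE = 10.85 / 18.17 × 100 = 59.7 %

59.7 %


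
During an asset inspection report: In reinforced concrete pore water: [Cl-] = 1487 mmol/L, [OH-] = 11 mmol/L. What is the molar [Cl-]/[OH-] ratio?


Threshold parameter = [Cl-] / [OH-] (molar basis; both in mmol/L, so units cancel)
Ratio = 1487 / 11 = 135.18

135.18


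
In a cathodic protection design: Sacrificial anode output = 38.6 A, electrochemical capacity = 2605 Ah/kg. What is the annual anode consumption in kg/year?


Annual consumption = current * hours per year / capacity
Rate = 38.6 * 8760 / 2605 = 129.8 kg/year

129.8 kg/year


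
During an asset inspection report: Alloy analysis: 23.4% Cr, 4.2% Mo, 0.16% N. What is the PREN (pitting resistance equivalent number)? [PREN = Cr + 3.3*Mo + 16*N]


Apply the PREN formula: PREN = Cr + 3.3*Mo + 16*N
PREN = 23.4 + 3.3*4.2 + 16*0.16
PREN = 23.4 + 13.86 + 2.56 = 39.82

39.82


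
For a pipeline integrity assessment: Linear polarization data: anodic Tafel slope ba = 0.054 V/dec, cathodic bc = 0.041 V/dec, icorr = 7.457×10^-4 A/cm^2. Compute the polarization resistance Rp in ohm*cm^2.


Apply the Stern-Geary equation: Rp = ba*bc / (2.303*icorr*(ba+bc))
ba*bc = 0.054*0.041 = 0.002214
ba+bc = 0.095; 2.303*icorr*(ba+bc) = 2.303*7.457×10^-4*0.095 = 1.6314797×10^-4
Rp = 0.002214 / 1.6314797×10^-4 = 13.57 ohm*cm^2

13.57 ohm*cm^2


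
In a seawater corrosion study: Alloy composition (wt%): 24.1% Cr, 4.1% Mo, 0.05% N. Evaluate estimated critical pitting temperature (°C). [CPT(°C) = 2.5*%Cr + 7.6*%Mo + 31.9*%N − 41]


Apply the ASTM G48 empirical CPT estimate: CPT(°C) = 2.5*%Cr + 7.6*%Mo + 31.9*%N − 41
2.5*24.1 = 60.25; 7.6*4.1 = 31.16; 31.9*0.05 = 1.595
CPT = 60.25 + 31.16 + 1.595 − 41 = 52.005 °C
Rounded to 0.1 °C: CPT ≈ 52.0 °C

52.0 °C


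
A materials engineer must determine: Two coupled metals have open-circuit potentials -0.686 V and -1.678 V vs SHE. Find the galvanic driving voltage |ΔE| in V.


Driving voltage is the absolute potential difference.
|ΔE| = |-0.686 − (-1.678)| = 0.992 V

0.992 V


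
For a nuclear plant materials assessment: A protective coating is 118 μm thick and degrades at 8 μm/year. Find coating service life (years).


Service life = thickness / degradation rate
Life = 118 / 8 = 14.8 years

14.8 years


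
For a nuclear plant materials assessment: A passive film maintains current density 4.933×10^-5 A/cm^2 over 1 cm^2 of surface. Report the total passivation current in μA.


I = i_pass * A, then convert A → μA (×10^6)
I = 4.933×10^-5 * 1 * 10^6 = 49.33 μA

49.33 μA


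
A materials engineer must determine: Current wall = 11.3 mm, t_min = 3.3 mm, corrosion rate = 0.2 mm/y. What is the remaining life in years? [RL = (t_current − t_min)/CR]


Apply the remaining-life relation: RL = (t_current − t_min) / CR
RL = (11.3 − 3.3) / 0.2 = 8.0 / 0.2 = 40.0 years

40.0 years


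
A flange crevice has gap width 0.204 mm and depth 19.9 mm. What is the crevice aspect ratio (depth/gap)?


Aspect ratio = depth / gap
Ratio = 19.9 / 0.204 = 97.5

97.5


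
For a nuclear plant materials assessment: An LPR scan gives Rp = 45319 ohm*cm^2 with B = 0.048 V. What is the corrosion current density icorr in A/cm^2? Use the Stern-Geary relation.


Apply the Stern-Geary relation: icorr = B / Rp
icorr = 0.048 / 45319 = 1.059×10^-6 A/cm^2

1.059×10^-6 A/cm^2


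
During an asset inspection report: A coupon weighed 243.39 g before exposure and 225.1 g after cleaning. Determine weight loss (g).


Weight loss = initial − final
WL = 243.39 − 225.1 = 18.29 g

18.29 g


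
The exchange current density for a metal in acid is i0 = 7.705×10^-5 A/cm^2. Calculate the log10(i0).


i0 = 7.705×10^-5 A/cm^2
log10(i0) = -4.113

-4.113


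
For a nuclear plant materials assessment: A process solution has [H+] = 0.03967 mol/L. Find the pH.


pH = −log10[H+]
pH = −log10(0.03967) = 1.4

1.4


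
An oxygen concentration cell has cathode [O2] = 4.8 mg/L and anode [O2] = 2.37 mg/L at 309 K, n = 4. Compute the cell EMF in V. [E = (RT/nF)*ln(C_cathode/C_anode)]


Apply the Nernst concentration-cell relation: E = (RT/nF)*ln(C_cathode/C_anode)
RT/nF = 8.314*309/(4*96485) = 0.00665654 V
ln(4.8/2.37) = 0.70573
E = 0.00665654 * 0.70573 = 0.0047 V

0.0047 V


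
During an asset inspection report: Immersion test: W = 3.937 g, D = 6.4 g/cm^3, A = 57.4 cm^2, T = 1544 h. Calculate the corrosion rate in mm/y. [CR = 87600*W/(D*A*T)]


Apply the mm/y weight-loss relation: CR = 87600 * W / (D * A * T)
Numerator: 87600 * 3.937 = 344881.2
Denominator: 6.4 * 57.4 * 1544 = 567203.84
CR = 344881.2 / 567203.84 = 0.608037 mm/y

0.608037 mm/y


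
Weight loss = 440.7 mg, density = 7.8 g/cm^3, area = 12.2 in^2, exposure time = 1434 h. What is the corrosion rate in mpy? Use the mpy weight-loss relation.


Apply the mpy weight-loss relation: CR = 534 * W / (D * A * T)
Numerator: 534 * 440.7 = 235333.8
Denominator: 7.8 * 12.2 * 1434 = 136459.44
CR = 235333.8 / 136459.44 = 1.72457 mpy

1.72457 mpy


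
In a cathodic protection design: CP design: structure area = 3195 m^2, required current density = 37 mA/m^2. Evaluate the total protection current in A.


I = area * current density, then convert mA → A (÷1000)
I = 3195 * 37 / 1000 = 118.22 A

118.22 A


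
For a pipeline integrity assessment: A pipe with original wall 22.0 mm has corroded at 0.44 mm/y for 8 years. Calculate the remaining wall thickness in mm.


Remaining wall = original − CR × time
t = 22.0 − 0.44*8 = 22.0 − 3.52 = 18.48 mm

18.48 mm


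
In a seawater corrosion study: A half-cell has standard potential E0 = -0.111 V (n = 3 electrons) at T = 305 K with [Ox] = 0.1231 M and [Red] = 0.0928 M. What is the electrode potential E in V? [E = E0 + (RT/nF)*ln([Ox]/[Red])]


Apply the Nernst equation: E = E0 + (RT/nF)*ln([Ox]/[Red])
Step 1: RT/nF = 8.314*305/(3*96485) = 0.0087605 V
Step 2: [Ox]/[Red] = 0.1231/0.0928 = 1.326509
Step 3: ln(1.326509) = 0.282551
Step 4: correction = 0.0087605 * 0.282551 = 0.0025 V
E = -0.111 + 0.0025 = -0.1085 V

-0.1085 V


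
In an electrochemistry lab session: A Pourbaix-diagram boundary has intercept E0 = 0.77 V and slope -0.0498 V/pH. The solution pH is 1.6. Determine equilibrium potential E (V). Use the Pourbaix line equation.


Apply the Pourbaix line equation: E = E0 + slope*pH
E = 0.77 + (-0.0498)*1.6 = 0.77 + (-0.07968) = 0.69032 V
Rounded to 4 decimal places: E = 0.6903 V

0.6903 V


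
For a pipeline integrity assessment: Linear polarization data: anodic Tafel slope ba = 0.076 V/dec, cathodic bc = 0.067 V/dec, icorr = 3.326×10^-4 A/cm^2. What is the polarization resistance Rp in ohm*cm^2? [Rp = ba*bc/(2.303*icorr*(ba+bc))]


Apply the Stern-Geary equation: Rp = ba*bc / (2.303*icorr*(ba+bc))
ba*bc = 0.076*0.067 = 0.005092
ba+bc = 0.143; 2.303*icorr*(ba+bc) = 2.303*3.326×10^-4*0.143 = 1.0953483×10^-4
Rp = 0.005092 / 1.0953483×10^-4 = 46.49 ohm*cm^2

46.49 ohm*cm^2


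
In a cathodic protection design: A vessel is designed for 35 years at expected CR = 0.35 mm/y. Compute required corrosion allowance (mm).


Corrosion allowance = CR × design life
CA = 0.35 * 35 = 12.25 mm

12.25 mm


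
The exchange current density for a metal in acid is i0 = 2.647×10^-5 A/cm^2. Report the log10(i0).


i0 = 2.647×10^-5 A/cm^2
log10(i0) = -4.577

-4.577


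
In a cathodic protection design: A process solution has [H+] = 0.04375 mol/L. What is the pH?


pH = −log10[H+]
pH = −log10(0.04375) = 1.36

1.36


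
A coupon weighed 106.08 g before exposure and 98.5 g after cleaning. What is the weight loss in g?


Weight loss = initial − final
WL = 106.08 − 98.5 = 7.58 g

7.58 g


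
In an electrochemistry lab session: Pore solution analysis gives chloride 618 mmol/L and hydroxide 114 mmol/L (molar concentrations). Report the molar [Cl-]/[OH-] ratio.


Threshold parameter = [Cl-] / [OH-] (molar basis; both in mmol/L, so units cancel)
Ratio = 618 / 114 = 5.42

5.42


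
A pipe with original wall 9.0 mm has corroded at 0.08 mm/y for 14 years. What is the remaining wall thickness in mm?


Remaining wall = original − CR × time
t = 9.0 − 0.08*14 = 9.0 − 1.12 = 7.88 mm

7.88 mm


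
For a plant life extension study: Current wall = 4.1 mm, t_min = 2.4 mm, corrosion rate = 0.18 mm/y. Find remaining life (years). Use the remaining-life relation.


Apply the remaining-life relation: RL = (t_current − t_min) / CR
RL = (4.1 − 2.4) / 0.18 = 1.7 / 0.18 = 9.4 years

9.4 years


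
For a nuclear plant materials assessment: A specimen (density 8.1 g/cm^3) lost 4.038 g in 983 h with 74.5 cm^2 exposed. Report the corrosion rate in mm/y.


Apply the mm/y weight-loss relation: CR = 87600 * W / (D * A * T)
Numerator: 87600 * 4.038 = 353728.8
Denominator: 8.1 * 74.5 * 983 = 593191.35
CR = 353728.8 / 593191.35 = 0.596315 mm/y

0.596315 mm/y


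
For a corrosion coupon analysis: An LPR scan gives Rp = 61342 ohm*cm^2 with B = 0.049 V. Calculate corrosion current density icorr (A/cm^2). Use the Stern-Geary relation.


Apply the Stern-Geary relation: icorr = B / Rp
icorr = 0.049 / 61342 = 7.988×10^-7 A/cm^2

7.988×10^-7 A/cm^2


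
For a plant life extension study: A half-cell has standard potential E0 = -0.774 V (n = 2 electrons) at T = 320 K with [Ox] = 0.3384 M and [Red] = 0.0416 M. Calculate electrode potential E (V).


Apply the Nernst equation: E = E0 + (RT/nF)*ln([Ox]/[Red])
Step 1: RT/nF = 8.314*320/(2*96485) = 0.01378701 V
Step 2: [Ox]/[Red] = 0.3384/0.0416 = 8.134615
Step 3: ln(8.134615) = 2.096128
Step 4: correction = 0.01378701 * 2.096128 = 0.0289 V
E = -0.774 + 0.0289 = -0.7451 V

-0.7451 V


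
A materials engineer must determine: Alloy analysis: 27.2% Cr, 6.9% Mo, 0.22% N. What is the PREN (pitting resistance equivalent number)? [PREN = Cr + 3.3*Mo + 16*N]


Apply the PREN formula: PREN = Cr + 3.3*Mo + 16*N
PREN = 27.2 + 3.3*6.9 + 16*0.22
PREN = 27.2 + 22.77 + 3.52 = 53.49

53.49


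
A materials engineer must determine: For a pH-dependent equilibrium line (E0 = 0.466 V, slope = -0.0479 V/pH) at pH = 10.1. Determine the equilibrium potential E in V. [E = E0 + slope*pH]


Apply the Pourbaix line equation: E = E0 + slope*pH
E = 0.466 + (-0.0479)*10.1 = 0.466 + (-0.48379) = -0.01779 V
Rounded to 3 decimal places: E = -0.018 V

-0.018 V


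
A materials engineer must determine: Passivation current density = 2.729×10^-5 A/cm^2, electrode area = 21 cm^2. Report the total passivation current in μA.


I = i_pass * A, then convert A → μA (×10^6)
I = 2.729×10^-5 * 21 * 10^6 = 573.09 μA

573.09 μA


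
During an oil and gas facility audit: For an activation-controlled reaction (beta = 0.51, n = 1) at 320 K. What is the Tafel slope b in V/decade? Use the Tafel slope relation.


Apply the Tafel slope relation: b = 2.303*R*T/(beta*n*F)
Numerator: 2.303 * 8.314 * 320 = 6127.09
Denominator: 0.51 * 1 * 96485 = 49207.35
b = 6127.09 / 49207.35 = 0.1245 V/decade

0.1245 V/decade


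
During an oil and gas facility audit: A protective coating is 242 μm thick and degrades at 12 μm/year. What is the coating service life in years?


Service life = thickness / degradation rate
Life = 242 / 12 = 20.2 years

20.2 years


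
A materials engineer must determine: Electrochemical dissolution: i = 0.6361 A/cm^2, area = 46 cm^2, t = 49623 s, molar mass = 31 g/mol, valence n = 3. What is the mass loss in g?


Apply Faraday's law: m = i*A*t*M / (n*F)
Total charge passed Q = i*A*t = 0.6361*46*49623 = 1451998.7538 C
m = Q*M/(n*F) = 1451998.7538*31/(3*96485) = 155.506 g

155.506 g


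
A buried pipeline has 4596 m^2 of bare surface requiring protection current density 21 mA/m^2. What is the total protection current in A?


I = area * current density, then convert mA → A (÷1000)
I = 4596 * 21 / 1000 = 96.52 A

96.52 A


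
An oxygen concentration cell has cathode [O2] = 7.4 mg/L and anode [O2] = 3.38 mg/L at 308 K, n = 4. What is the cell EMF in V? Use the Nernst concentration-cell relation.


Apply the Nernst concentration-cell relation: E = (RT/nF)*ln(C_cathode/C_anode)
RT/nF = 8.314*308/(4*96485) = 0.006635 V
ln(7.4/3.38) = 0.7836
E = 0.006635 * 0.7836 = 0.0052 V

0.0052 V


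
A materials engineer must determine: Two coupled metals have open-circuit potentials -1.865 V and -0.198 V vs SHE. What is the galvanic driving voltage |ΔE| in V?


Driving voltage is the absolute potential difference.
|ΔE| = |-1.865 − (-0.198)| = 1.667 V

1.667 V


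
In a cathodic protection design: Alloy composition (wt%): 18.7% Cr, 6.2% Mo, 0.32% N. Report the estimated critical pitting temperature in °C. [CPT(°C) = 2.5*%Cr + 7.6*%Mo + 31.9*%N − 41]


Apply the ASTM G48 empirical CPT estimate: CPT(°C) = 2.5*%Cr + 7.6*%Mo + 31.9*%N − 41
2.5*18.7 = 46.75; 7.6*6.2 = 47.12; 31.9*0.32 = 10.208
CPT = 46.75 + 47.12 + 10.208 − 41 = 63.078 °C
Rounded to 0.1 °C: CPT ≈ 63.1 °C

63.1 °C


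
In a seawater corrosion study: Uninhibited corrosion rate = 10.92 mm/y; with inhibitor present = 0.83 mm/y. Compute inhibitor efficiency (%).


Apply the inhibitor-efficiency definition: IE = (CR_blank − CR_inh)/CR_blank × 100
IE = (10.92 − 0.83) / 10.92 × 100
IE = 10.09 / 10.92 × 100 = 92.4 %

92.4 %


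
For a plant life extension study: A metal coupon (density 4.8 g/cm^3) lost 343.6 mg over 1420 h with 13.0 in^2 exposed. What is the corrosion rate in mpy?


Apply the mpy weight-loss relation: CR = 534 * W / (D * A * T)
Numerator: 534 * 343.6 = 183482.4
Denominator: 4.8 * 13.0 * 1420 = 88608.0
CR = 183482.4 / 88608.0 = 2.071 mpy

2.071 mpy


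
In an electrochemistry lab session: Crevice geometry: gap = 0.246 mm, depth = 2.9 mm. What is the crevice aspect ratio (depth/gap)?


Aspect ratio = depth / gap
Ratio = 2.9 / 0.246 = 11.8

11.8


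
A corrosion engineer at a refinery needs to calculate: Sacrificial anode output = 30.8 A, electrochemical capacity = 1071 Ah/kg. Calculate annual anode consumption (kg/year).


Annual consumption = current * hours per year / capacity
Rate = 30.8 * 8760 / 1071 = 251.9 kg/year

251.9 kg/year


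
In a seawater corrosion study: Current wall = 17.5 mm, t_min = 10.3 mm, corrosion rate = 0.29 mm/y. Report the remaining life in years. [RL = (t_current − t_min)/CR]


Apply the remaining-life relation: RL = (t_current − t_min) / CR
RL = (17.5 − 10.3) / 0.29 = 7.2 / 0.29 = 24.8 years

24.8 years


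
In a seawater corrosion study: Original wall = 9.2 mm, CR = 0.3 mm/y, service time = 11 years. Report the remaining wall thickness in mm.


Remaining wall = original − CR × time
t = 9.2 − 0.3*11 = 9.2 − 3.3 = 5.9 mm

5.9 mm


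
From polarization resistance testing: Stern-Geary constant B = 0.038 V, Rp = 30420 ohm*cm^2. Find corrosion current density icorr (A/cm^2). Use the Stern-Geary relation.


Apply the Stern-Geary relation: icorr = B / Rp
icorr = 0.038 / 30420 = 1.249×10^-6 A/cm^2

1.249×10^-6 A/cm^2


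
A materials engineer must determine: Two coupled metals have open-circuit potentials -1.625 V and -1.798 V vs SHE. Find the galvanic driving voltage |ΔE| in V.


Driving voltage is the absolute potential difference.
|ΔE| = |-1.625 − (-1.798)| = 0.173 V

0.173 V


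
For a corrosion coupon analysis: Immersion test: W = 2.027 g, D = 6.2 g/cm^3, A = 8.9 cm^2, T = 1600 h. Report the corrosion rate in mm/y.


Apply the mm/y weight-loss relation: CR = 87600 * W / (D * A * T)
Numerator: 87600 * 2.027 = 177565.2
Denominator: 6.2 * 8.9 * 1600 = 88288.0
CR = 177565.2 / 88288.0 = 2.011204 mm/y

2.011204 mm/y


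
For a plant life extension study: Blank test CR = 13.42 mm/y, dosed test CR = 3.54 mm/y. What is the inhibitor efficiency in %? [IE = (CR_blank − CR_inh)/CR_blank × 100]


Apply the inhibitor-efficiency definition: IE = (CR_blank − CR_inh)/CR_blank × 100
IE = (13.42 − 3.54) / 13.42 × 100
IE = 9.88 / 13.42 × 100 = 73.6 %

73.6 %


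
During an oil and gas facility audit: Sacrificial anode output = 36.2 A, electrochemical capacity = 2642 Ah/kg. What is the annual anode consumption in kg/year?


Annual consumption = current * hours per year / capacity
Rate = 36.2 * 8760 / 2642 = 120.0 kg/year

120.0 kg/year


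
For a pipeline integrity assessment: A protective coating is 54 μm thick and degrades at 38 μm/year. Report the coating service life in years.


Service life = thickness / degradation rate
Life = 54 / 38 = 1.4 years

1.4 years


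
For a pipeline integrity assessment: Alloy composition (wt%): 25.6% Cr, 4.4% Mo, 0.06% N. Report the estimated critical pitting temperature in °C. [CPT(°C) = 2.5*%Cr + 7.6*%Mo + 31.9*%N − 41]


Apply the ASTM G48 empirical CPT estimate: CPT(°C) = 2.5*%Cr + 7.6*%Mo + 31.9*%N − 41
2.5*25.6 = 64; 7.6*4.4 = 33.44; 31.9*0.06 = 1.914
CPT = 64 + 33.44 + 1.914 − 41 = 58.354 °C
Rounded to 0.1 °C: CPT ≈ 58.4 °C

58.4 °C


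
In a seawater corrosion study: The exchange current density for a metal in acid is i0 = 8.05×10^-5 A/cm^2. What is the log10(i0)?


i0 = 8.05×10^-5 A/cm^2
log10(i0) = -4.094

-4.094


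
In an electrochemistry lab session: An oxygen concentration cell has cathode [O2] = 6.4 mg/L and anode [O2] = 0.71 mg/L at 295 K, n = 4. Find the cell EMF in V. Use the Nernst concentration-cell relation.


Apply the Nernst concentration-cell relation: E = (RT/nF)*ln(C_cathode/C_anode)
RT/nF = 8.314*295/(4*96485) = 0.00635495 V
ln(6.4/0.71) = 2.19879
E = 0.00635495 * 2.19879 = 0.01397 V

0.01397 V


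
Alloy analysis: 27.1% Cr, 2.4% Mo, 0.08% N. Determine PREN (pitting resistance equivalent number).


Apply the PREN formula: PREN = Cr + 3.3*Mo + 16*N
PREN = 27.1 + 3.3*2.4 + 16*0.08
PREN = 27.1 + 7.92 + 1.28 = 36.3

36.3


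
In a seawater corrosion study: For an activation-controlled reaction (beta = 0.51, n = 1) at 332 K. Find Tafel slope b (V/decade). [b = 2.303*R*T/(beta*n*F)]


Apply the Tafel slope relation: b = 2.303*R*T/(beta*n*F)
Numerator: 2.303 * 8.314 * 332 = 6356.85
Denominator: 0.51 * 1 * 96485 = 49207.35
b = 6356.85 / 49207.35 = 0.129 V/decade

0.129 V/decade


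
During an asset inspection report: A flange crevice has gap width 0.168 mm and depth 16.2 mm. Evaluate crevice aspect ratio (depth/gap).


Aspect ratio = depth / gap
Ratio = 16.2 / 0.168 = 96.4

96.4


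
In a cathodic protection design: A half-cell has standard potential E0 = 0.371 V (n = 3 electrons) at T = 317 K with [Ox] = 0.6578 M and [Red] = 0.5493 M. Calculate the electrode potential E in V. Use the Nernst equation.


Apply the Nernst equation: E = E0 + (RT/nF)*ln([Ox]/[Red])
Step 1: RT/nF = 8.314*317/(3*96485) = 0.00910517 V
Step 2: [Ox]/[Red] = 0.6578/0.5493 = 1.197524
Step 3: ln(1.197524) = 0.180256
Step 4: correction = 0.00910517 * 0.180256 = 0.0016 V
E = 0.371 + 0.0016 = 0.3726 V

0.3726 V


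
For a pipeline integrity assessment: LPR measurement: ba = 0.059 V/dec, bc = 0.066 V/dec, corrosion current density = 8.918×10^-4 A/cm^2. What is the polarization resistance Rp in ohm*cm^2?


Apply the Stern-Geary equation: Rp = ba*bc / (2.303*icorr*(ba+bc))
ba*bc = 0.059*0.066 = 0.003894
ba+bc = 0.125; 2.303*icorr*(ba+bc) = 2.303*8.918×10^-4*0.125 = 2.5672692×10^-4
Rp = 0.003894 / 2.5672692×10^-4 = 15.2 ohm*cm^2

15.2 ohm*cm^2


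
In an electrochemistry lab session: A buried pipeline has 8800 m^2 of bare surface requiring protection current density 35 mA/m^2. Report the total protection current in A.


I = area * current density, then convert mA → A (÷1000)
I = 8800 * 35 / 1000 = 308.0 A

308.0 A


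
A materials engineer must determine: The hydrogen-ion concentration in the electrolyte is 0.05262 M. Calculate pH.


pH = −log10[H+]
pH = −log10(0.05262) = 1.28

1.28


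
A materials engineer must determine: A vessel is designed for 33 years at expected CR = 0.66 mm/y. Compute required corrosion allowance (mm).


Corrosion allowance = CR × design life
CA = 0.66 * 33 = 21.78 mm

21.78 mm


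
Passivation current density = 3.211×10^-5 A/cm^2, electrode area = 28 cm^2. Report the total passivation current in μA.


I = i_pass * A, then convert A → μA (×10^6)
I = 3.211×10^-5 * 28 * 10^6 = 899.08 μA

899.08 μA


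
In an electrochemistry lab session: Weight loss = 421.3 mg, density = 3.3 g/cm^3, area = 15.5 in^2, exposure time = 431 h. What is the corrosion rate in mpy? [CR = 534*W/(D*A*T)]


Apply the mpy weight-loss relation: CR = 534 * W / (D * A * T)
Numerator: 534 * 421.3 = 224974.2
Denominator: 3.3 * 15.5 * 431 = 22045.65
CR = 224974.2 / 22045.65 = 10.205 mpy

10.205 mpy


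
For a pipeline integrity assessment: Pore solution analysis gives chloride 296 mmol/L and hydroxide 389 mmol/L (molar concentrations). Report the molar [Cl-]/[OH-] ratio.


Threshold parameter = [Cl-] / [OH-] (molar basis; both in mmol/L, so units cancel)
Ratio = 296 / 389 = 0.76

0.76


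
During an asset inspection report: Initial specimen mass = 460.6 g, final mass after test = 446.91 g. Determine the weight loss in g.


Weight loss = initial − final
WL = 460.6 − 446.91 = 13.69 g

13.69 g


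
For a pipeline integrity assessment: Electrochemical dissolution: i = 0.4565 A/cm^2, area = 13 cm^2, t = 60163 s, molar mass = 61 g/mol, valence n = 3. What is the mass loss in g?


Apply Faraday's law: m = i*A*t*M / (n*F)
Total charge passed Q = i*A*t = 0.4565*13*60163 = 357037.3235 C
m = Q*M/(n*F) = 357037.3235*61/(3*96485) = 75.242 g

75.242 g


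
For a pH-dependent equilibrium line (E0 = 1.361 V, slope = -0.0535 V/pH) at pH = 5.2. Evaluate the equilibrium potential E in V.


Apply the Pourbaix line equation: E = E0 + slope*pH
E = 1.361 + (-0.0535)*5.2 = 1.361 + (-0.2782) = 1.0828 V
Rounded to 4 decimal places: E = 1.0828 V

1.0828 V


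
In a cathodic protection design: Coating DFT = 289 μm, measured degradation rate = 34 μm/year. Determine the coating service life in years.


Service life = thickness / degradation rate
Life = 289 / 34 = 8.5 years

8.5 years


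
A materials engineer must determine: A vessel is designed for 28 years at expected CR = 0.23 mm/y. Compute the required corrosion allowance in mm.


Corrosion allowance = CR × design life
CA = 0.23 * 28 = 6.44 mm

6.44 mm


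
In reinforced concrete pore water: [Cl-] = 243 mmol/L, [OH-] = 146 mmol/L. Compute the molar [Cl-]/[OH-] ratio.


Threshold parameter = [Cl-] / [OH-] (molar basis; both in mmol/L, so units cancel)
Ratio = 243 / 146 = 1.66

1.66


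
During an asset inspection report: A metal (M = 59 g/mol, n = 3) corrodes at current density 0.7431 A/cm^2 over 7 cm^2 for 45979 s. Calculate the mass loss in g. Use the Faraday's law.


Apply Faraday's law: m = i*A*t*M / (n*F)
Total charge passed Q = i*A*t = 0.7431*7*45979 = 239168.9643 C
m = Q*M/(n*F) = 239168.9643*59/(3*96485) = 48.75 g

48.75 g


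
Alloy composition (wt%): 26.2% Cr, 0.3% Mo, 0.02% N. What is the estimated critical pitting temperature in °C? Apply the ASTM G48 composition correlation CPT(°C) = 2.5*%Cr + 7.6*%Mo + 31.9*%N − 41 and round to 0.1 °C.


Apply the ASTM G48 empirical CPT estimate: CPT(°C) = 2.5*%Cr + 7.6*%Mo + 31.9*%N − 41
2.5*26.2 = 65.5; 7.6*0.3 = 2.28; 31.9*0.02 = 0.638
CPT = 65.5 + 2.28 + 0.638 − 41 = 27.418 °C
Rounded to 0.1 °C: CPT ≈ 27.4 °C

27.4 °C


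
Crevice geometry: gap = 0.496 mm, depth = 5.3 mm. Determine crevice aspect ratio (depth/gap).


Aspect ratio = depth / gap
Ratio = 5.3 / 0.496 = 10.7

10.7


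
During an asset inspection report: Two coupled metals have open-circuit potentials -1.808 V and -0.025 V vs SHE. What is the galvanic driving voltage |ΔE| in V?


Driving voltage is the absolute potential difference.
|ΔE| = |-1.808 − (-0.025)| = 1.783 V

1.783 V


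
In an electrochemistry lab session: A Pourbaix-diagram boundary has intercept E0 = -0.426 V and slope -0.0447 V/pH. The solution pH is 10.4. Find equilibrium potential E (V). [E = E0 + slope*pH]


Apply the Pourbaix line equation: E = E0 + slope*pH
E = -0.426 + (-0.0447)*10.4 = -0.426 + (-0.46488) = -0.89088 V
Rounded to 3 decimal places: E = -0.891 V

-0.891 V


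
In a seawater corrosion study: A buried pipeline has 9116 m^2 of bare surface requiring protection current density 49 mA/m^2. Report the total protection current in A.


I = area * current density, then convert mA → A (÷1000)
I = 9116 * 49 / 1000 = 446.68 A

446.68 A


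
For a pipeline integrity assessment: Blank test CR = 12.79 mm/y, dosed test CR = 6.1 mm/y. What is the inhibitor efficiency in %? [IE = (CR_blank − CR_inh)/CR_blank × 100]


Apply the inhibitor-efficiency definition: IE = (CR_blank − CR_inh)/CR_blank × 100
IE = (12.79 − 6.1) / 12.79 × 100
IE = 6.69 / 12.79 × 100 = 52.3 %

52.3 %


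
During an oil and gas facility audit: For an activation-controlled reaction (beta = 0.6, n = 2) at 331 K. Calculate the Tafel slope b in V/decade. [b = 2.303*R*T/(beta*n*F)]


Apply the Tafel slope relation: b = 2.303*R*T/(beta*n*F)
Numerator: 2.303 * 8.314 * 331 = 6337.7
Denominator: 0.6 * 2 * 96485 = 115782.0
b = 6337.7 / 115782.0 = 0.055 V/decade

0.055 V/decade


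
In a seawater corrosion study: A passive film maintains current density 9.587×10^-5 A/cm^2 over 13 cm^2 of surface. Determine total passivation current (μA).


I = i_pass * A, then convert A → μA (×10^6)
I = 9.587×10^-5 * 13 * 10^6 = 1246.31 μA

1246.31 μA


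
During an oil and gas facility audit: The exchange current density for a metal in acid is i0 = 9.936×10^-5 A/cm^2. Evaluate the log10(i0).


i0 = 9.936×10^-5 A/cm^2
log10(i0) = -4.003

-4.003


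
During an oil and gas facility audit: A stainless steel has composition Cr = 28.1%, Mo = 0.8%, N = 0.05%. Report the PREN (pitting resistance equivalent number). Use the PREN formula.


Apply the PREN formula: PREN = Cr + 3.3*Mo + 16*N
PREN = 28.1 + 3.3*0.8 + 16*0.05
PREN = 28.1 + 2.64 + 0.8 = 31.54

31.54


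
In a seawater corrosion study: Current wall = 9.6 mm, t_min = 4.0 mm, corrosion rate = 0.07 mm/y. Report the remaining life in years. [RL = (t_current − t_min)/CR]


Apply the remaining-life relation: RL = (t_current − t_min) / CR
RL = (9.6 − 4.0) / 0.07 = 5.6 / 0.07 = 80.0 years

80.0 years


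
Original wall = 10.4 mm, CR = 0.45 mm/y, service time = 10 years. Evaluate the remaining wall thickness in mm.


Remaining wall = original − CR × time
t = 10.4 − 0.45*10 = 10.4 − 4.5 = 5.9 mm

5.9 mm


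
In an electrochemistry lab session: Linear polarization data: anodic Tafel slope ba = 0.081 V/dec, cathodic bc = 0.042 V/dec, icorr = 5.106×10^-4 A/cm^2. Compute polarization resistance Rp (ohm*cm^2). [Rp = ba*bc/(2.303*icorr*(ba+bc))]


Apply the Stern-Geary equation: Rp = ba*bc / (2.303*icorr*(ba+bc))
ba*bc = 0.081*0.042 = 0.003402
ba+bc = 0.123; 2.303*icorr*(ba+bc) = 2.303*5.106×10^-4*0.123 = 1.4463715×10^-4
Rp = 0.003402 / 1.4463715×10^-4 = 23.5 ohm*cm^2

23.5 ohm*cm^2


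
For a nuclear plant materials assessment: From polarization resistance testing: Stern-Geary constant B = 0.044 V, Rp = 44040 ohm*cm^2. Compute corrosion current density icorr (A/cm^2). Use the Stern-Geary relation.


Apply the Stern-Geary relation: icorr = B / Rp
icorr = 0.044 / 44040 = 9.991×10^-7 A/cm^2

9.991×10^-7 A/cm^2


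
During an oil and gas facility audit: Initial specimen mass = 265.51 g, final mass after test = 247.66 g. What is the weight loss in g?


Weight loss = initial − final
WL = 265.51 − 247.66 = 17.85 g

17.85 g


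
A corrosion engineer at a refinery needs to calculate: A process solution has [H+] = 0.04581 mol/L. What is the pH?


pH = −log10[H+]
pH = −log10(0.04581) = 1.34

1.34


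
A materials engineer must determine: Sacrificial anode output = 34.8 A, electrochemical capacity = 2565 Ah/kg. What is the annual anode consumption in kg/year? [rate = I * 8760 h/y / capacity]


Annual consumption = current * hours per year / capacity
Rate = 34.8 * 8760 / 2565 = 118.8 kg/year

118.8 kg/year


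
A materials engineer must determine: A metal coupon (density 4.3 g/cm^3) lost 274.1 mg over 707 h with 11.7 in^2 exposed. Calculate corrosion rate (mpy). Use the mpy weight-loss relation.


Apply the mpy weight-loss relation: CR = 534 * W / (D * A * T)
Numerator: 534 * 274.1 = 146369.4
Denominator: 4.3 * 11.7 * 707 = 35569.17
CR = 146369.4 / 35569.17 = 4.115 mpy

4.115 mpy


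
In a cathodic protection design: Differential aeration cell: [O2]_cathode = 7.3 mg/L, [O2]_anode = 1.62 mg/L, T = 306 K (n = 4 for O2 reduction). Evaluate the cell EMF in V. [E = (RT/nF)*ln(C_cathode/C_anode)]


Apply the Nernst concentration-cell relation: E = (RT/nF)*ln(C_cathode/C_anode)
RT/nF = 8.314*306/(4*96485) = 0.00659192 V
ln(7.3/1.62) = 1.50545
E = 0.00659192 * 1.50545 = 0.00992 V

0.00992 V


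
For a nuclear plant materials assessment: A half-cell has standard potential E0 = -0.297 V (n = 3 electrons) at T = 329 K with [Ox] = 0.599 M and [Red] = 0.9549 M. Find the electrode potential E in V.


Apply the Nernst equation: E = E0 + (RT/nF)*ln([Ox]/[Red])
Step 1: RT/nF = 8.314*329/(3*96485) = 0.00944985 V
Step 2: [Ox]/[Red] = 0.599/0.9549 = 0.627291
Step 3: ln(0.627291) = -0.466345
Step 4: correction = 0.00944985 * -0.466345 = -0.0044 V
E = -0.297 + -0.0044 = -0.3014 V

-0.3014 V


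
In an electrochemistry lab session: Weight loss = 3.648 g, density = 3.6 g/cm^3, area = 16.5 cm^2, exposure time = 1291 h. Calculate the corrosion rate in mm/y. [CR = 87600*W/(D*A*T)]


Apply the mm/y weight-loss relation: CR = 87600 * W / (D * A * T)
Numerator: 87600 * 3.648 = 319564.8
Denominator: 3.6 * 16.5 * 1291 = 76685.4
CR = 319564.8 / 76685.4 = 4.16722 mm/y

4.16722 mm/y


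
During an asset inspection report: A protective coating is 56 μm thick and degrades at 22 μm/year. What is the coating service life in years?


Service life = thickness / degradation rate
Life = 56 / 22 = 2.5 years

2.5 years


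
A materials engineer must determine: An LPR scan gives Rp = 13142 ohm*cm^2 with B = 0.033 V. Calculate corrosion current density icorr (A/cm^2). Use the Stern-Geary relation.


Apply the Stern-Geary relation: icorr = B / Rp
icorr = 0.033 / 13142 = 2.511×10^-6 A/cm^2

2.511×10^-6 A/cm^2


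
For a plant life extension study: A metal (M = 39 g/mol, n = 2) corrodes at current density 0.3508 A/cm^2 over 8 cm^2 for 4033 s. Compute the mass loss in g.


Apply Faraday's law: m = i*A*t*M / (n*F)
Total charge passed Q = i*A*t = 0.3508*8*4033 = 11318.2112 C
m = Q*M/(n*F) = 11318.2112*39/(2*96485) = 2.2875 g

2.2875 g


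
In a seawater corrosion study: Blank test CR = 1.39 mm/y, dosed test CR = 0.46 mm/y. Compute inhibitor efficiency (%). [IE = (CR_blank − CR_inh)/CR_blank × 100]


Apply the inhibitor-efficiency definition: IE = (CR_blank − CR_inh)/CR_blank × 100
IE = (1.39 − 0.46) / 1.39 × 100
IE = 0.93 / 1.39 × 100 = 66.9 %

66.9 %


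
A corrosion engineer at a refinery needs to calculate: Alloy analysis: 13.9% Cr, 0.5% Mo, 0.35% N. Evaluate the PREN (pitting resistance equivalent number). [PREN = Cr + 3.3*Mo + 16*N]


Apply the PREN formula: PREN = Cr + 3.3*Mo + 16*N
PREN = 13.9 + 3.3*0.5 + 16*0.35
PREN = 13.9 + 1.65 + 5.6 = 21.15

21.15


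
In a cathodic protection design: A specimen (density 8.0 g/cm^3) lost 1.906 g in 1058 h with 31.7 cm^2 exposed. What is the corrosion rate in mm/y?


Apply the mm/y weight-loss relation: CR = 87600 * W / (D * A * T)
Numerator: 87600 * 1.906 = 166965.6
Denominator: 8.0 * 31.7 * 1058 = 268308.8
CR = 166965.6 / 268308.8 = 0.622289 mm/y

0.622289 mm/y


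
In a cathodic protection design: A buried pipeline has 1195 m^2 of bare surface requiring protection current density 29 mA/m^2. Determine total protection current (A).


I = area * current density, then convert mA → A (÷1000)
I = 1195 * 29 / 1000 = 34.66 A

34.66 A


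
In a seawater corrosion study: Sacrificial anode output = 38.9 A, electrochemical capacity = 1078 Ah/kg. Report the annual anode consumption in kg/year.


Annual consumption = current * hours per year / capacity
Rate = 38.9 * 8760 / 1078 = 316.1 kg/year

316.1 kg/year


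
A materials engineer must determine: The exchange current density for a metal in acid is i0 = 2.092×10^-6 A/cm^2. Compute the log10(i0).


i0 = 2.092×10^-6 A/cm^2
log10(i0) = -5.679

-5.679


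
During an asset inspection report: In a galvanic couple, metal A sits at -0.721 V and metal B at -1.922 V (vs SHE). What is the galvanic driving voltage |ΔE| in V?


Driving voltage is the absolute potential difference.
|ΔE| = |-0.721 − (-1.922)| = 1.201 V

1.201 V


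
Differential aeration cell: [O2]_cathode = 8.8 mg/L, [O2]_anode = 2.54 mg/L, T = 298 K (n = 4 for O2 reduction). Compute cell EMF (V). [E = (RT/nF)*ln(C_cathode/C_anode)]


Apply the Nernst concentration-cell relation: E = (RT/nF)*ln(C_cathode/C_anode)
RT/nF = 8.314*298/(4*96485) = 0.00641958 V
ln(8.8/2.54) = 1.24259
E = 0.00641958 * 1.24259 = 0.00798 V

0.00798 V


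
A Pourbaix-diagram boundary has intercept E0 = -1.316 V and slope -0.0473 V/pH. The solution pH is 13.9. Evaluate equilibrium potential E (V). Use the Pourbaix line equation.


Apply the Pourbaix line equation: E = E0 + slope*pH
E = -1.316 + (-0.0473)*13.9 = -1.316 + (-0.65747) = -1.97347 V
Rounded to 4 decimal places: E = -1.9735 V

-1.9735 V


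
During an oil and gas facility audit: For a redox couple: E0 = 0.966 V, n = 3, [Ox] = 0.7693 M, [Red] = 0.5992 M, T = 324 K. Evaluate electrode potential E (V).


Apply the Nernst equation: E = E0 + (RT/nF)*ln([Ox]/[Red])
Step 1: RT/nF = 8.314*324/(3*96485) = 0.00930623 V
Step 2: [Ox]/[Red] = 0.7693/0.5992 = 1.283879
Step 3: ln(1.283879) = 0.249886
Step 4: correction = 0.00930623 * 0.249886 = 0.002 V
E = 0.966 + 0.002 = 0.968 V

0.968 V


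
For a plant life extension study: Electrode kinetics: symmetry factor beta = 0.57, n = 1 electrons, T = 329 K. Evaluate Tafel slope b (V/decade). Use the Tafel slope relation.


Apply the Tafel slope relation: b = 2.303*R*T/(beta*n*F)
Numerator: 2.303 * 8.314 * 329 = 6299.41
Denominator: 0.57 * 1 * 96485 = 54996.45
b = 6299.41 / 54996.45 = 0.1145 V/decade

0.1145 V/decade


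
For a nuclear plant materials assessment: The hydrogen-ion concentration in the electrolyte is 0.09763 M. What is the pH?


pH = −log10[H+]
pH = −log10(0.09763) = 1.01

1.01


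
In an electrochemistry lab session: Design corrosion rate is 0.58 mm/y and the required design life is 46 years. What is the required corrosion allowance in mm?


Corrosion allowance = CR × design life
CA = 0.58 * 46 = 26.68 mm

26.68 mm


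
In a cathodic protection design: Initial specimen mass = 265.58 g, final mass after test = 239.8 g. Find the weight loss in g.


Weight loss = initial − final
WL = 265.58 − 239.8 = 25.78 g

25.78 g


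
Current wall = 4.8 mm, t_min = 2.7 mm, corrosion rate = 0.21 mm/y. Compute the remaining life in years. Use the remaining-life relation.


Apply the remaining-life relation: RL = (t_current − t_min) / CR
RL = (4.8 − 2.7) / 0.21 = 2.1 / 0.21 = 10.0 years

10.0 years


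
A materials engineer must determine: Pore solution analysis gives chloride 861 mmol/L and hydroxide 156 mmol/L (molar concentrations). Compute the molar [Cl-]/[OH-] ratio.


Threshold parameter = [Cl-] / [OH-] (molar basis; both in mmol/L, so units cancel)
Ratio = 861 / 156 = 5.52

5.52


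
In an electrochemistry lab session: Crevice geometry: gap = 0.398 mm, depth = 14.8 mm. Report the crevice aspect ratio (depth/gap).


Aspect ratio = depth / gap
Ratio = 14.8 / 0.398 = 37.2

37.2


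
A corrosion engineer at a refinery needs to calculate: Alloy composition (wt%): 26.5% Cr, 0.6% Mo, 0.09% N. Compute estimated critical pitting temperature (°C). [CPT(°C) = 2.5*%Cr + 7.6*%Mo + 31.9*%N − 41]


Apply the ASTM G48 empirical CPT estimate: CPT(°C) = 2.5*%Cr + 7.6*%Mo + 31.9*%N − 41
2.5*26.5 = 66.25; 7.6*0.6 = 4.56; 31.9*0.09 = 2.871
CPT = 66.25 + 4.56 + 2.871 − 41 = 32.681 °C
Rounded to 0.1 °C: CPT ≈ 32.7 °C

32.7 °C
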